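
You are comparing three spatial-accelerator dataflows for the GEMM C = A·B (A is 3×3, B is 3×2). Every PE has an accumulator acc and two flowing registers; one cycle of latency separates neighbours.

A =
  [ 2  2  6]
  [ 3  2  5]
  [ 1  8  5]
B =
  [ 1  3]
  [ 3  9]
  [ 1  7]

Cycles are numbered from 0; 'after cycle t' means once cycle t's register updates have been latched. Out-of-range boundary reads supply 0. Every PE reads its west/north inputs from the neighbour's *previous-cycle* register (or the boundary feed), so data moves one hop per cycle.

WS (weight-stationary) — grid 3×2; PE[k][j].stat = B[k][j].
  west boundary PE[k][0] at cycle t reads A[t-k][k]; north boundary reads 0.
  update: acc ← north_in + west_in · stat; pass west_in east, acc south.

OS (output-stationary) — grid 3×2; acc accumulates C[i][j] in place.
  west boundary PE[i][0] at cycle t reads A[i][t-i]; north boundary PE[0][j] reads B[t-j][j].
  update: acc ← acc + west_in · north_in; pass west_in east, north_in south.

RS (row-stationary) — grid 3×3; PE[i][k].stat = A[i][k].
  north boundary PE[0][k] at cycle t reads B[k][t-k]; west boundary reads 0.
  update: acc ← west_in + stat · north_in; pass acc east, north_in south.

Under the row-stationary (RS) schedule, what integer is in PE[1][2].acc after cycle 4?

PE[1][2].acc = 62

RS on a 3×3 grid — tracing PE[1][2] and its feeders:
  step 0 · PE0,2: acc=0; fwd→0 fwd↓0
  step 0 · PE1,1: acc=0; fwd→0 fwd↓0
  step 0 · PE1,2: acc=0; fwd→0 fwd↓0
  step 1 · PE0,2: acc=0; fwd→0 fwd↓0
  step 1 · PE1,1: acc=0; fwd→0 fwd↓0
  step 1 · PE1,2: acc=0; fwd→0 fwd↓0
  step 2 · PE0,2: acc=14; fwd→14 fwd↓1
  step 2 · PE1,1: acc=9; fwd→9 fwd↓3
  step 2 · PE1,2: acc=0; fwd→0 fwd↓0
  step 3 · PE0,2: acc=66; fwd→66 fwd↓7
  step 3 · PE1,1: acc=27; fwd→27 fwd↓9
  step 3 · PE1,2: acc=14; fwd→14 fwd↓1
  step 4 · PE0,2: acc=0; fwd→0 fwd↓0
  step 4 · PE1,1: acc=0; fwd→0 fwd↓0
  step 4 · PE1,2: acc=62; fwd→62 fwd↓7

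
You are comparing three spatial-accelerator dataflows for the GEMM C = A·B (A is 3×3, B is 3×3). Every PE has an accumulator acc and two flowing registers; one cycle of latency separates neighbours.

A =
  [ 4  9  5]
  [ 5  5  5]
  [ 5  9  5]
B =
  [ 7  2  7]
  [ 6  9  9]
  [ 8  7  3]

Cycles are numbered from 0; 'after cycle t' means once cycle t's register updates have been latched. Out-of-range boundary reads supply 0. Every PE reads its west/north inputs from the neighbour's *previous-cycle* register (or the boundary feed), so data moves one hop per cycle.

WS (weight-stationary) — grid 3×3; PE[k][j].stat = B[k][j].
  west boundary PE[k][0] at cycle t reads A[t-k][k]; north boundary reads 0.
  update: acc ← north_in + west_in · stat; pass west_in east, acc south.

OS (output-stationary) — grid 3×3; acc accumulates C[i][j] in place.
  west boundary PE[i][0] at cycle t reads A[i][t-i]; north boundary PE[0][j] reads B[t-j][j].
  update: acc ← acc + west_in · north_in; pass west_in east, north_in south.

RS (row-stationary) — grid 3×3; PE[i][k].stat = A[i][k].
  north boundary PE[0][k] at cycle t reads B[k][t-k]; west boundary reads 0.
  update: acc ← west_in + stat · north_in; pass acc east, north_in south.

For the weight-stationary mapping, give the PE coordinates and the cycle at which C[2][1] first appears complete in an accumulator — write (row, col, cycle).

WS — PE[2][1] is where C[2][1] collects:
  c0 r2c1: 0 / 0 / 0
  c1 r2c1: 0 / 0 / 0
  c2 r2c1: 0 / 0 / 0
  c3 r2c1: 124 / 5 / 124
  c4 r2c1: 90 / 5 / 90
  c5 r2c1: 126 / 5 / 126

(row, col, cycle) = (2, 1, 5)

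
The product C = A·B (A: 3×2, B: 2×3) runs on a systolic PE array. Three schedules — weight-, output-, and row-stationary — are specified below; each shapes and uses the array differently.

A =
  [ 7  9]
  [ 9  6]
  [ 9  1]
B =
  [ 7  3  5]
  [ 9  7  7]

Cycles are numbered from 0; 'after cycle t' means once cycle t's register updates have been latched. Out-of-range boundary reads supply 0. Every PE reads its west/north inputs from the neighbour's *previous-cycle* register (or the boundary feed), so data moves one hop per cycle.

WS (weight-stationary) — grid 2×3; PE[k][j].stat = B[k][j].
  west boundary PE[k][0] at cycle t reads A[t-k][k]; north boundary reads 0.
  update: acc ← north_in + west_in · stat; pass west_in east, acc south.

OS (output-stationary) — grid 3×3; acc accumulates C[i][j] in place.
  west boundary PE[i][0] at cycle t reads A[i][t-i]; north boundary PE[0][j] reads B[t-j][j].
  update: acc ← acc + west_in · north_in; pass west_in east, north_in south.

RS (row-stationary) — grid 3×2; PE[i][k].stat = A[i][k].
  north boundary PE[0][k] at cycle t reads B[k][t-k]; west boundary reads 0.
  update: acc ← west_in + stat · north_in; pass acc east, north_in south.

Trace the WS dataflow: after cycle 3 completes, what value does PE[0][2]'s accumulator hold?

WS (2×3). Following PE[0][2] plus its west/north inputs:
  after 0 — PE[0][1] acc=0, pass-E 0, pass-S 0
  after 0 — PE[0][2] acc=0, pass-E 0, pass-S 0
  after 1 — PE[0][1] acc=21, pass-E 7, pass-S 21
  after 1 — PE[0][2] acc=0, pass-E 0, pass-S 0
  after 2 — PE[0][1] acc=27, pass-E 9, pass-S 27
  after 2 — PE[0][2] acc=35, pass-E 7, pass-S 35
  after 3 — PE[0][1] acc=27, pass-E 9, pass-S 27
  after 3 — PE[0][2] acc=45, pass-E 9, pass-S 45

PE[0][2].acc = 45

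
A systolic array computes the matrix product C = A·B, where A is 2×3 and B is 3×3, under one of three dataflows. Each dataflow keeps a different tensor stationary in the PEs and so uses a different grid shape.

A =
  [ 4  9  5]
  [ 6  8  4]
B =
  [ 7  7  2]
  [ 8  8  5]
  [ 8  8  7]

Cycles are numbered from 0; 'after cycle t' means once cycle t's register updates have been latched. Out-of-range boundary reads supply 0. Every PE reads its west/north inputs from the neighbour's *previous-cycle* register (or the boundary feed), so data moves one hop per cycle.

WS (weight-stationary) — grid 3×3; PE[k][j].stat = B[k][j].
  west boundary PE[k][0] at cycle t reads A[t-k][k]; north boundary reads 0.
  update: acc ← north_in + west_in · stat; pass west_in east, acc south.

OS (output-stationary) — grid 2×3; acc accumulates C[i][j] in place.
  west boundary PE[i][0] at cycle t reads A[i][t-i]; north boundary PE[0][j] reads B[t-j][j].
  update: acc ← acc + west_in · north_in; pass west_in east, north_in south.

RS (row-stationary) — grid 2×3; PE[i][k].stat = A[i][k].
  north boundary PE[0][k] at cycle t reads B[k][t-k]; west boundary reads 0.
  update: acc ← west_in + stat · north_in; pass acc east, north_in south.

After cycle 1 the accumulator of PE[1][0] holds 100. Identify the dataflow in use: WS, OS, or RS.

— WS: 3×3; PE[1][0] trace:
  step 0 · PE1,0: acc=0; fwd→0 fwd↓0
  step 1 · PE1,0: acc=100; fwd→9 fwd↓100
— OS: 2×3; PE[1][0] trace:
  step 0 · PE1,0: acc=0; fwd→0 fwd↓0
  step 1 · PE1,0: acc=42; fwd→6 fwd↓7
— RS: 2×3; PE[1][0] trace:
  step 0 · PE1,0: acc=0; fwd→0 fwd↓0
  step 1 · PE1,0: acc=42; fwd→42 fwd↓7

dataflow = WS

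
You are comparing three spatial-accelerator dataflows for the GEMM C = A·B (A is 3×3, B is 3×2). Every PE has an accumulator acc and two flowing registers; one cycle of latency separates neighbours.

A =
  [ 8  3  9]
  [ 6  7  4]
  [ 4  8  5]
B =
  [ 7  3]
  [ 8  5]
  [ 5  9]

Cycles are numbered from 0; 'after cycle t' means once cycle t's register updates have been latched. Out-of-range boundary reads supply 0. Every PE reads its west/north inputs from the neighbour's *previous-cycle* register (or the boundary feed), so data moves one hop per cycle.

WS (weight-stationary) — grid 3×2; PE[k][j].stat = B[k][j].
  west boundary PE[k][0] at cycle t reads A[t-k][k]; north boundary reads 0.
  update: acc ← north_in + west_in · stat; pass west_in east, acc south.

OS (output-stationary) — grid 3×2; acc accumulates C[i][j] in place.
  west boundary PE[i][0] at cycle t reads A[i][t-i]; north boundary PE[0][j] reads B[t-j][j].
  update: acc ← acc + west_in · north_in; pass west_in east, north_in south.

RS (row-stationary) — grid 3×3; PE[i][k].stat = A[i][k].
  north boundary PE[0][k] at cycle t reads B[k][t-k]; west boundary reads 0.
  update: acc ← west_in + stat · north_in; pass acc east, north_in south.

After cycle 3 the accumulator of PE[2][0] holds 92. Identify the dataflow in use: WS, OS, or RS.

dataflow = OS

WS [3×2] PE[2][0] across cycles:
  step 0 · PE2,0: acc=0; fwd→0 fwd↓0
  step 1 · PE2,0: acc=0; fwd→0 fwd↓0
  step 2 · PE2,0: acc=125; fwd→9 fwd↓125
  step 3 · PE2,0: acc=118; fwd→4 fwd↓118
OS [3×2] PE[2][0] across cycles:
  step 0 · PE2,0: acc=0; fwd→0 fwd↓0
  step 1 · PE2,0: acc=0; fwd→0 fwd↓0
  step 2 · PE2,0: acc=28; fwd→4 fwd↓7
  step 3 · PE2,0: acc=92; fwd→8 fwd↓8
RS [3×3] PE[2][0] across cycles:
  step 0 · PE2,0: acc=0; fwd→0 fwd↓0
  step 1 · PE2,0: acc=0; fwd→0 fwd↓0
  step 2 · PE2,0: acc=28; fwd→28 fwd↓7
  step 3 · PE2,0: acc=12; fwd→12 fwd↓3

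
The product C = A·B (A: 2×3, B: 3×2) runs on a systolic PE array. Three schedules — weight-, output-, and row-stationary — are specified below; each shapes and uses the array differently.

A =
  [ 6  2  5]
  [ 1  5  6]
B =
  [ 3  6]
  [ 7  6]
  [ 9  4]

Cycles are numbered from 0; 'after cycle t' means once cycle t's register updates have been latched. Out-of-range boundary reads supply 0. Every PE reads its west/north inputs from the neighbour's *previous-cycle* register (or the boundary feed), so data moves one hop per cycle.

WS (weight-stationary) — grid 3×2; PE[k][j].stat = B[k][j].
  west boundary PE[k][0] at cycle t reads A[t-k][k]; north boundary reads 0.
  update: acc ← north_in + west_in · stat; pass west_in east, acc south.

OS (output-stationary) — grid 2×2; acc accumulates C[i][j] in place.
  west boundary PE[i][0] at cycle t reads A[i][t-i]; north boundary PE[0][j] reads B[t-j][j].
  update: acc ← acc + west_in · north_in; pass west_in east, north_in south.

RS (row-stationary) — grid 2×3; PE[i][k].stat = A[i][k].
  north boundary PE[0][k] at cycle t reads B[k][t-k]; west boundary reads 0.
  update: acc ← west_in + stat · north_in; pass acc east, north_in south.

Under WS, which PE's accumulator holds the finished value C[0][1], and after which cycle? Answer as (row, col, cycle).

Under WS, C[0][1] lands at PE[2][1]:
  [0] (2,1) acc=0 (h:0 v:0)
  [1] (2,1) acc=0 (h:0 v:0)
  [2] (2,1) acc=0 (h:0 v:0)
  [3] (2,1) acc=68 (h:5 v:68)

(row, col, cycle) = (2, 1, 3)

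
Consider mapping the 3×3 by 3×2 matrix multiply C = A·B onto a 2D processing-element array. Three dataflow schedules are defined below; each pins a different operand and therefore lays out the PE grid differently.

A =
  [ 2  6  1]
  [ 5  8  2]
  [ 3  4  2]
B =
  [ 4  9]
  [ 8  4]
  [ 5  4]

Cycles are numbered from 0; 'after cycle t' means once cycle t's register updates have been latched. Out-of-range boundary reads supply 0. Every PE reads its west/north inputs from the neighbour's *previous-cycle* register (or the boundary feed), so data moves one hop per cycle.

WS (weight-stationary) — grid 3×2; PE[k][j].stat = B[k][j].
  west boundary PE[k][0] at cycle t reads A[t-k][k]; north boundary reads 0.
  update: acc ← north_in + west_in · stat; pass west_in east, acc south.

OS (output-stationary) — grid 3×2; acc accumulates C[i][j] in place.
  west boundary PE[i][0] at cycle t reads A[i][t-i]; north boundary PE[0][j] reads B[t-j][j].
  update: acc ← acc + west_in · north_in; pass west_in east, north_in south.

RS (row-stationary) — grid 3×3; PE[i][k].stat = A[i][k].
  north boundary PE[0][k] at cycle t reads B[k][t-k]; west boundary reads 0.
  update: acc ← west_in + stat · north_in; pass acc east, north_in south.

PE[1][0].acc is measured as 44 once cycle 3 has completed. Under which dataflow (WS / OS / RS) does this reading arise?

Under WS (3×2), PE[1][0]:
  cycle 0: PE[1][0] → acc 0, east 0, south 0
  cycle 1: PE[1][0] → acc 56, east 6, south 56
  cycle 2: PE[1][0] → acc 84, east 8, south 84
  cycle 3: PE[1][0] → acc 44, east 4, south 44
Under OS (3×2), PE[1][0]:
  cycle 0: PE[1][0] → acc 0, east 0, south 0
  cycle 1: PE[1][0] → acc 20, east 5, south 4
  cycle 2: PE[1][0] → acc 84, east 8, south 8
  cycle 3: PE[1][0] → acc 94, east 2, south 5
Under RS (3×3), PE[1][0]:
  cycle 0: PE[1][0] → acc 0, east 0, south 0
  cycle 1: PE[1][0] → acc 20, east 20, south 4
  cycle 2: PE[1][0] → acc 45, east 45, south 9
  cycle 3: PE[1][0] → acc 0, east 0, south 0

dataflow = WS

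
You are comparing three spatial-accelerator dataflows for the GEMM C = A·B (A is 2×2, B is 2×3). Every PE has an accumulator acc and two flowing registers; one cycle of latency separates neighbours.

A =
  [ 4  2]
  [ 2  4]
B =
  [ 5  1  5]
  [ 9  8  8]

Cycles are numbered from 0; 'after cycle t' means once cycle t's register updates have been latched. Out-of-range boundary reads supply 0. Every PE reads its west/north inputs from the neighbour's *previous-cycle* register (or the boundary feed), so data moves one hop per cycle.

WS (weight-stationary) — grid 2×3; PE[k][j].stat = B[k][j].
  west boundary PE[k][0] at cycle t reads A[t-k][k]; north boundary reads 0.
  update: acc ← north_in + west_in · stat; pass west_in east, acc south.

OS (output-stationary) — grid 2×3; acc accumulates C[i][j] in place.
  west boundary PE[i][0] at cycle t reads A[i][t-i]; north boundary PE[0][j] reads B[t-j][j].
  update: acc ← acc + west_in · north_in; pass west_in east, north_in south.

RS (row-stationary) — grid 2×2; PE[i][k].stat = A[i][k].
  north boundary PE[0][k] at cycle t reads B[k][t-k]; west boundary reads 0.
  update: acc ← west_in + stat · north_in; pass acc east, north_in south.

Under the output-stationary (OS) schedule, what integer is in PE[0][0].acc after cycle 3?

PE[0][0].acc = 38

OS (2×3). Following PE[0][0] plus its west/north inputs:
  after 0 — PE[0][0] acc=20, pass-E 4, pass-S 5
  after 1 — PE[0][0] acc=38, pass-E 2, pass-S 9
  after 2 — PE[0][0] acc=38, pass-E 0, pass-S 0
  after 3 — PE[0][0] acc=38, pass-E 0, pass-S 0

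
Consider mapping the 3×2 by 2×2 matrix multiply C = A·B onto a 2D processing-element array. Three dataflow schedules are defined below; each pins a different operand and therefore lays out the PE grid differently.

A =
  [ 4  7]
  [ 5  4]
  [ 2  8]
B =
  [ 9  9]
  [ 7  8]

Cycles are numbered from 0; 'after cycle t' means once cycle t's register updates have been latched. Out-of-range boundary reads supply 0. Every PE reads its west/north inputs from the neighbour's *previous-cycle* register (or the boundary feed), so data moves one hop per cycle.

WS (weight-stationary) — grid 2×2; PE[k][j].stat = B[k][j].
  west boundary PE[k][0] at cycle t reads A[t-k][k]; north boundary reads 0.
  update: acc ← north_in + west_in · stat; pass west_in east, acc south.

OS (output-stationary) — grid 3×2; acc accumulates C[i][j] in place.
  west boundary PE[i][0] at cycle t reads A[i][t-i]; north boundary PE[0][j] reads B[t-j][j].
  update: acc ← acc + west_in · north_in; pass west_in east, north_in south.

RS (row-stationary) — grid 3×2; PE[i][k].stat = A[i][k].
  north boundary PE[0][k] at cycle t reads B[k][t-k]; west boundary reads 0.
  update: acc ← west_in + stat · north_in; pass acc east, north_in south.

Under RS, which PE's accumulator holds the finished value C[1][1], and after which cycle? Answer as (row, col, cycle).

RS — PE[1][1] is where C[1][1] collects:
  c0 r1c1: 0 / 0 / 0
  c1 r1c1: 0 / 0 / 0
  c2 r1c1: 73 / 73 / 7
  c3 r1c1: 77 / 77 / 8

(row, col, cycle) = (1, 1, 3)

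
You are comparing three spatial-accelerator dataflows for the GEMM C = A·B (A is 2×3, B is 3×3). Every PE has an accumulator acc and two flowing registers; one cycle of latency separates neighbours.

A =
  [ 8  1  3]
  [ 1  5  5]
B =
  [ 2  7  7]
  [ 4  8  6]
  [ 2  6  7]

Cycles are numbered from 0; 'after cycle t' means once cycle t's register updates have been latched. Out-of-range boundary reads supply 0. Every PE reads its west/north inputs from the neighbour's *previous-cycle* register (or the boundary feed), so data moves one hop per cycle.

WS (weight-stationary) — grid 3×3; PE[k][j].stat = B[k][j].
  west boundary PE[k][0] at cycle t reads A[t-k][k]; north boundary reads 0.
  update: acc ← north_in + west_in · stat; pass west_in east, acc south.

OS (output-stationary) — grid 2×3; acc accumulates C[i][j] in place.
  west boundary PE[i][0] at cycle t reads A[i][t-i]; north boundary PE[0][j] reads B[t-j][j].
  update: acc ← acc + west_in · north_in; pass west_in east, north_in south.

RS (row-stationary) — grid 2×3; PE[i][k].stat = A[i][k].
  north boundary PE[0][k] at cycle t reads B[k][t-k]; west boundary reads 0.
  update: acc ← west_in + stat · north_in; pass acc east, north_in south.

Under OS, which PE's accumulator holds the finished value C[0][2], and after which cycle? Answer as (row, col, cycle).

(row, col, cycle) = (0, 2, 4)

OS — PE[0][2] is where C[0][2] collects:
  @0  [0,2]  acc 0  |  →0  ↓0
  @1  [0,2]  acc 0  |  →0  ↓0
  @2  [0,2]  acc 56  |  →8  ↓7
  @3  [0,2]  acc 62  |  →1  ↓6
  @4  [0,2]  acc 83  |  →3  ↓7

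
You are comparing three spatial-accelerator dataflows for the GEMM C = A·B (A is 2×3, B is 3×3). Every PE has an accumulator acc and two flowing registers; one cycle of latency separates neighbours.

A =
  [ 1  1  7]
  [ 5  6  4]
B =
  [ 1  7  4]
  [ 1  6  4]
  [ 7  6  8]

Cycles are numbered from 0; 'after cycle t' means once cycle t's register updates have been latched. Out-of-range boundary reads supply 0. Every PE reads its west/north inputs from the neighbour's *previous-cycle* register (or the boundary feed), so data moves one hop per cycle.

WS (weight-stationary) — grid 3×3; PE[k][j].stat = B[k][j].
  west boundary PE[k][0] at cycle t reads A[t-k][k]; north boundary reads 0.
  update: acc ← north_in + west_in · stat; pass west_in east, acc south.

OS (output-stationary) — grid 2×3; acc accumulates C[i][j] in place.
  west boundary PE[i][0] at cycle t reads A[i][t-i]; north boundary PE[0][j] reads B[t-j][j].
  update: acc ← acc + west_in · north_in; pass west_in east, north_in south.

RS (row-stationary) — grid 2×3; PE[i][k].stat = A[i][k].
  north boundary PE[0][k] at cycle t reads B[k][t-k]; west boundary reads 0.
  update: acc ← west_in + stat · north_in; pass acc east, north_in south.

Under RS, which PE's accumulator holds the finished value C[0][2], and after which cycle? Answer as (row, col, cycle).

RS: C[0][2] accumulates in PE[0][2]:
  cycle 0: PE[0][2] → acc 0, east 0, south 0
  cycle 1: PE[0][2] → acc 0, east 0, south 0
  cycle 2: PE[0][2] → acc 51, east 51, south 7
  cycle 3: PE[0][2] → acc 55, east 55, south 6
  cycle 4: PE[0][2] → acc 64, east 64, south 8

(row, col, cycle) = (0, 2, 4)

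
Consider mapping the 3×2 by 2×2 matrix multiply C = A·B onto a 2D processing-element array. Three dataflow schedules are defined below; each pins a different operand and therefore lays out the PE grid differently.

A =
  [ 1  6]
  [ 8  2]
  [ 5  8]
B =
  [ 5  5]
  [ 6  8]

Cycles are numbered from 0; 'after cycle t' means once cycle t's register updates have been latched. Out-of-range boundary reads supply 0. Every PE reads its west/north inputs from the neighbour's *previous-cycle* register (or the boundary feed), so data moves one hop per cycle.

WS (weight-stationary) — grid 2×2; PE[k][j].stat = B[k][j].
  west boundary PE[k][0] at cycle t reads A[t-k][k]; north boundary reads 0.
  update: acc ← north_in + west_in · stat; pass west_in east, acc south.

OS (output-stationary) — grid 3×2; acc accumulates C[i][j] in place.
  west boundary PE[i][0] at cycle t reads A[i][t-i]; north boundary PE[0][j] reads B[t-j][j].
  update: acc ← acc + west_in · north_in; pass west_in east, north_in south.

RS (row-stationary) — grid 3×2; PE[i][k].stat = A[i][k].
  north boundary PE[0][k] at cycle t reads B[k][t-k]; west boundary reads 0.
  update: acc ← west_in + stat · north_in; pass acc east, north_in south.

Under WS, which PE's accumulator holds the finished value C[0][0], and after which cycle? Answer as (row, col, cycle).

(row, col, cycle) = (1, 0, 1)

WS — PE[1][0] is where C[0][0] collects:
  step 0 · PE1,0: acc=0; fwd→0 fwd↓0
  step 1 · PE1,0: acc=41; fwd→6 fwd↓41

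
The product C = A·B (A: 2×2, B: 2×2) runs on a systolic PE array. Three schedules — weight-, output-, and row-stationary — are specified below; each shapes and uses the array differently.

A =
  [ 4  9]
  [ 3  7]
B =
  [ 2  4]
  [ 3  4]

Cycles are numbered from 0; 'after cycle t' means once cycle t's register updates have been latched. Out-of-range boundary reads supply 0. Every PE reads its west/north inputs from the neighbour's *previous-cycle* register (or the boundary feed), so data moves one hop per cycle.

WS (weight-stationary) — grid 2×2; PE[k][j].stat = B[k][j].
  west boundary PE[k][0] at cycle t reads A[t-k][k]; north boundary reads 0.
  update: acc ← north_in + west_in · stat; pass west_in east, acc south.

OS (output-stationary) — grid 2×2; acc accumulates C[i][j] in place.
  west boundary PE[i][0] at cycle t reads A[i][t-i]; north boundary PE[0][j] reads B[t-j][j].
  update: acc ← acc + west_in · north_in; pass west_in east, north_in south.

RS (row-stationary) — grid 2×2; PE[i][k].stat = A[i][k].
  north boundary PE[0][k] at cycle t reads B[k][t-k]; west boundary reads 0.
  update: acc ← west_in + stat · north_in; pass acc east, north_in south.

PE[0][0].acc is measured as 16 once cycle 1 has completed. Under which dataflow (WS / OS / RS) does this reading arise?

dataflow = RS

WS [2×2] PE[0][0] across cycles:
  step 0 · PE0,0: acc=8; fwd→4 fwd↓8
  step 1 · PE0,0: acc=6; fwd→3 fwd↓6
OS [2×2] PE[0][0] across cycles:
  step 0 · PE0,0: acc=8; fwd→4 fwd↓2
  step 1 · PE0,0: acc=35; fwd→9 fwd↓3
RS [2×2] PE[0][0] across cycles:
  step 0 · PE0,0: acc=8; fwd→8 fwd↓2
  step 1 · PE0,0: acc=16; fwd→16 fwd↓4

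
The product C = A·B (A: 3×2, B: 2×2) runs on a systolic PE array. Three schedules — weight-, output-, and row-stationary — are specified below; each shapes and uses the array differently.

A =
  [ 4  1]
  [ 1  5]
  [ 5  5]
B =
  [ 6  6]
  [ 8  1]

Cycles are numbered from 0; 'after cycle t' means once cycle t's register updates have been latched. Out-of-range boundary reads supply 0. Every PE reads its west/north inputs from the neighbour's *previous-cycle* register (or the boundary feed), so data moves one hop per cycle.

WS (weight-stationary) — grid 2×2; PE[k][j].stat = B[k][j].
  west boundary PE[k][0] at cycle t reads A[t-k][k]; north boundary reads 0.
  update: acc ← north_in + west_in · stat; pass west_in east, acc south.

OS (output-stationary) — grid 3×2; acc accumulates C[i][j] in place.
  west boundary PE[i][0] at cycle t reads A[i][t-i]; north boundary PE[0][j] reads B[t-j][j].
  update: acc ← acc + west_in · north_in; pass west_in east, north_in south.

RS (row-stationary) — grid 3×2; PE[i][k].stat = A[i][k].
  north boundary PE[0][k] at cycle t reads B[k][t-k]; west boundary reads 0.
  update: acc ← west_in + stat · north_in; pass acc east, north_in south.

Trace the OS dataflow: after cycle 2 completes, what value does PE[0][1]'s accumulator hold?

OS 3×2: PE[0][1] cycle-by-cycle (with neighbour feeds):
  [0] (0,0) acc=24 (h:4 v:6)
  [0] (0,1) acc=0 (h:0 v:0)
  [1] (0,0) acc=32 (h:1 v:8)
  [1] (0,1) acc=24 (h:4 v:6)
  [2] (0,0) acc=32 (h:0 v:0)
  [2] (0,1) acc=25 (h:1 v:1)

PE[0][1].acc = 25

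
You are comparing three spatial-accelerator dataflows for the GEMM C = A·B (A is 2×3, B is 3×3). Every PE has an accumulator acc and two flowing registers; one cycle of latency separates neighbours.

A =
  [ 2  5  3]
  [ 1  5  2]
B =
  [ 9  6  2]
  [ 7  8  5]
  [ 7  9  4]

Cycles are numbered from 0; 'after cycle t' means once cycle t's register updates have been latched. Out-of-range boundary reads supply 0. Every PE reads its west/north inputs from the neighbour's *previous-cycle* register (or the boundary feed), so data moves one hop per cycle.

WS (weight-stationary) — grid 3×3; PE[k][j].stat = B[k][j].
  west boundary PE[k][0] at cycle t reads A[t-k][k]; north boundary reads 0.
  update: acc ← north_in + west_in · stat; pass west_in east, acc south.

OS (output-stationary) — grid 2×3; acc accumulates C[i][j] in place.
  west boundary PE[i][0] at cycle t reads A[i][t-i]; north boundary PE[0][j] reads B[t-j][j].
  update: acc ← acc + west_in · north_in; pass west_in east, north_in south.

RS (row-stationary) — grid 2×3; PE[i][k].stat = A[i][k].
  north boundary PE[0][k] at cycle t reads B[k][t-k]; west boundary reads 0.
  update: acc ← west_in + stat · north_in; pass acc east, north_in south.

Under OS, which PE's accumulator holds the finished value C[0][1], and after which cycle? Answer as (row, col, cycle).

OS — PE[0][1] is where C[0][1] collects:
  cycle 0: PE[0][1] → acc 0, east 0, south 0
  cycle 1: PE[0][1] → acc 12, east 2, south 6
  cycle 2: PE[0][1] → acc 52, east 5, south 8
  cycle 3: PE[0][1] → acc 79, east 3, south 9

(row, col, cycle) = (0, 1, 3)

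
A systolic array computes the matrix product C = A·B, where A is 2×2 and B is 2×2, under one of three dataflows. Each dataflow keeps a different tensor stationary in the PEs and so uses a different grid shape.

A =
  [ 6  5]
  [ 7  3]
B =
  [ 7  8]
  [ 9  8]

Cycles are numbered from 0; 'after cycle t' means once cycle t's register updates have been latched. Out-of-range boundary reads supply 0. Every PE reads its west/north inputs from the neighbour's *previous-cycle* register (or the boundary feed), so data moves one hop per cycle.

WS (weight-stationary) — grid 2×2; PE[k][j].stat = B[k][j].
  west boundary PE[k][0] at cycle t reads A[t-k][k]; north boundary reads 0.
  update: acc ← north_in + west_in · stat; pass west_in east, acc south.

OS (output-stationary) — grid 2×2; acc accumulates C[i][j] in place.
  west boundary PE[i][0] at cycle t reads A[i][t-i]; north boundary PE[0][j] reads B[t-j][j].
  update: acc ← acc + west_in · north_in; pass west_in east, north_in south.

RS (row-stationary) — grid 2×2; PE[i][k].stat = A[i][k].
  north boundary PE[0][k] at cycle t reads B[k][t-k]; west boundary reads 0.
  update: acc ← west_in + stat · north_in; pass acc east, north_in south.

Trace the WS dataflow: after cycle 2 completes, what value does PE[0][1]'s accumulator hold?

PE[0][1].acc = 56

WS (2×2). Following PE[0][1] plus its west/north inputs:
  after 0 — PE[0][0] acc=42, pass-E 6, pass-S 42
  after 0 — PE[0][1] acc=0, pass-E 0, pass-S 0
  after 1 — PE[0][0] acc=49, pass-E 7, pass-S 49
  after 1 — PE[0][1] acc=48, pass-E 6, pass-S 48
  after 2 — PE[0][0] acc=0, pass-E 0, pass-S 0
  after 2 — PE[0][1] acc=56, pass-E 7, pass-S 56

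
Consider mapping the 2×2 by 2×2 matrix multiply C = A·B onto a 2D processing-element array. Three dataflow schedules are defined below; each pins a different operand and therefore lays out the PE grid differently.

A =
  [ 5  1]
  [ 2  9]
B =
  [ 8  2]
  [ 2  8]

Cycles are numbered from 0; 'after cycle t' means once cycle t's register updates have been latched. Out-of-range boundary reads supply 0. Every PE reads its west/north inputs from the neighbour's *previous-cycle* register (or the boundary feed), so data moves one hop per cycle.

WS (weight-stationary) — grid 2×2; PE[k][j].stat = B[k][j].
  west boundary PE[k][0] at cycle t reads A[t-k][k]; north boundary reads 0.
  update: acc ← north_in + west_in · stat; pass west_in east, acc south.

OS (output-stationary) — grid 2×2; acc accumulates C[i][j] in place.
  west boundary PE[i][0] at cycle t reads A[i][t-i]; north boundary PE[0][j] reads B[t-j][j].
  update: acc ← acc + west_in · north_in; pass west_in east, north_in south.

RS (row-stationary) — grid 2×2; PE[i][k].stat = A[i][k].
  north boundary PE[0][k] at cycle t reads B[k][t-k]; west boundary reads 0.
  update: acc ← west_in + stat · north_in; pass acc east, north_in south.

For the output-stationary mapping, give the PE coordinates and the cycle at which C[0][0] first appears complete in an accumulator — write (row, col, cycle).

(row, col, cycle) = (0, 0, 1)

OS: C[0][0] accumulates in PE[0][0]:
  c0 r0c0: 40 / 5 / 8
  c1 r0c0: 42 / 1 / 2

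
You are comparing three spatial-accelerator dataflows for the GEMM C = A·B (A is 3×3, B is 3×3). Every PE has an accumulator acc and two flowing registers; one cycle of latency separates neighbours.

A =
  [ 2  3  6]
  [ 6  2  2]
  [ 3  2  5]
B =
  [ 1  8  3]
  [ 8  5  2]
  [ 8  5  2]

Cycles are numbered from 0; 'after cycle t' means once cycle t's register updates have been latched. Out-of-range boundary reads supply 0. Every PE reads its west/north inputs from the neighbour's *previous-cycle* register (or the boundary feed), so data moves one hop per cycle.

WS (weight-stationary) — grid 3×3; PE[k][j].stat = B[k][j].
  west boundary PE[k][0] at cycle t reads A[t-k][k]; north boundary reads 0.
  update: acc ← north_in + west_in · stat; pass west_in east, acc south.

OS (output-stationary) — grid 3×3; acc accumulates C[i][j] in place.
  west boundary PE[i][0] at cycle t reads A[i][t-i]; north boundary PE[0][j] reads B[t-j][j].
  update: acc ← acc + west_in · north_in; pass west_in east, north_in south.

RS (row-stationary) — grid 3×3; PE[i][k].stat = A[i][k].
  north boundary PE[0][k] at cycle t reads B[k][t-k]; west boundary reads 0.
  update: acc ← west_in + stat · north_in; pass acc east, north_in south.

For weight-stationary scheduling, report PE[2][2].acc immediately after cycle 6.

WS (3×3). Following PE[2][2] plus its west/north inputs:
  after 0 — PE[1][2] acc=0, pass-E 0, pass-S 0
  after 0 — PE[2][1] acc=0, pass-E 0, pass-S 0
  after 0 — PE[2][2] acc=0, pass-E 0, pass-S 0
  after 1 — PE[1][2] acc=0, pass-E 0, pass-S 0
  after 1 — PE[2][1] acc=0, pass-E 0, pass-S 0
  after 1 — PE[2][2] acc=0, pass-E 0, pass-S 0
  after 2 — PE[1][2] acc=0, pass-E 0, pass-S 0
  after 2 — PE[2][1] acc=0, pass-E 0, pass-S 0
  after 2 — PE[2][2] acc=0, pass-E 0, pass-S 0
  after 3 — PE[1][2] acc=12, pass-E 3, pass-S 12
  after 3 — PE[2][1] acc=61, pass-E 6, pass-S 61
  after 3 — PE[2][2] acc=0, pass-E 0, pass-S 0
  after 4 — PE[1][2] acc=22, pass-E 2, pass-S 22
  after 4 — PE[2][1] acc=68, pass-E 2, pass-S 68
  after 4 — PE[2][2] acc=24, pass-E 6, pass-S 24
  after 5 — PE[1][2] acc=13, pass-E 2, pass-S 13
  after 5 — PE[2][1] acc=59, pass-E 5, pass-S 59
  after 5 — PE[2][2] acc=26, pass-E 2, pass-S 26
  after 6 — PE[1][2] acc=0, pass-E 0, pass-S 0
  after 6 — PE[2][1] acc=0, pass-E 0, pass-S 0
  after 6 — PE[2][2] acc=23, pass-E 5, pass-S 23

PE[2][2].acc = 23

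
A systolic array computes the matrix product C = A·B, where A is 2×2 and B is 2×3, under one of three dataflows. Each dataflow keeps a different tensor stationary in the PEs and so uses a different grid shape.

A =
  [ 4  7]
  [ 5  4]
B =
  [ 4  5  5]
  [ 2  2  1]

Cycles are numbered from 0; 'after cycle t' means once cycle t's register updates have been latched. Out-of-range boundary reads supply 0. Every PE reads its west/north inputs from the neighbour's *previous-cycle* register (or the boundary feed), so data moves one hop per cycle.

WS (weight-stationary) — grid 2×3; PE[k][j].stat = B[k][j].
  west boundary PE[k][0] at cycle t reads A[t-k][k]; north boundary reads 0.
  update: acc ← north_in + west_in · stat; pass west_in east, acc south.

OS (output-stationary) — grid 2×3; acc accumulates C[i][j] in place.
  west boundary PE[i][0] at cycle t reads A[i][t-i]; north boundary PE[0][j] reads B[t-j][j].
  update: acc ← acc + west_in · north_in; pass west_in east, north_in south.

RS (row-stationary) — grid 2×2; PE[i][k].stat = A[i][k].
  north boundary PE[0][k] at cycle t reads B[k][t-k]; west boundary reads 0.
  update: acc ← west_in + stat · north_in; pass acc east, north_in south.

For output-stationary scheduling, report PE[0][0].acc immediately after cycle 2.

PE[0][0].acc = 30

OS 2×3: PE[0][0] cycle-by-cycle (with neighbour feeds):
  t=0 PE[0][0]: acc=16 h=4 v=4
  t=1 PE[0][0]: acc=30 h=7 v=2
  t=2 PE[0][0]: acc=30 h=0 v=0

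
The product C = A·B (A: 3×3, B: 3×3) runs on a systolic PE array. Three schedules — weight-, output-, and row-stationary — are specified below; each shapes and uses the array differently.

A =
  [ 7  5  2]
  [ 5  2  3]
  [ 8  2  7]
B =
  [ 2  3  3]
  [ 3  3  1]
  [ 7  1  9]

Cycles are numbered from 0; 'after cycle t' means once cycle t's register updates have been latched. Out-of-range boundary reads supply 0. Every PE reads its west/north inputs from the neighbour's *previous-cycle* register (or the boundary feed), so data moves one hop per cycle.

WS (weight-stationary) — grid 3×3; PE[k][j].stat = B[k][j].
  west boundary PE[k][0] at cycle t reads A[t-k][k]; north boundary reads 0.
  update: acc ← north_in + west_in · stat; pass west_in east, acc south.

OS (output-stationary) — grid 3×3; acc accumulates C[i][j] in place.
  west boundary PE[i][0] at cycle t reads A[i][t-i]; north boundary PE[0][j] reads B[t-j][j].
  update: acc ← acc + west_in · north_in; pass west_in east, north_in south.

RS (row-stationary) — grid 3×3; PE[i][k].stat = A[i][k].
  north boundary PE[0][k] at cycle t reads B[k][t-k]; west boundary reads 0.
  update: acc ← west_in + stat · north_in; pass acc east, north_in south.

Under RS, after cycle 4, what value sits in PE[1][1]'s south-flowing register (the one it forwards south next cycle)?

register = 1

RS 3×3: PE[1][1] cycle-by-cycle (with neighbour feeds):
  t=0 PE[0][1]: acc=0 h=0 v=0
  t=0 PE[1][0]: acc=0 h=0 v=0
  t=0 PE[1][1]: acc=0 h=0 v=0
  t=1 PE[0][1]: acc=29 h=29 v=3
  t=1 PE[1][0]: acc=10 h=10 v=2
  t=1 PE[1][1]: acc=0 h=0 v=0
  t=2 PE[0][1]: acc=36 h=36 v=3
  t=2 PE[1][0]: acc=15 h=15 v=3
  t=2 PE[1][1]: acc=16 h=16 v=3
  t=3 PE[0][1]: acc=26 h=26 v=1
  t=3 PE[1][0]: acc=15 h=15 v=3
  t=3 PE[1][1]: acc=21 h=21 v=3
  t=4 PE[0][1]: acc=0 h=0 v=0
  t=4 PE[1][0]: acc=0 h=0 v=0
  t=4 PE[1][1]: acc=17 h=17 v=1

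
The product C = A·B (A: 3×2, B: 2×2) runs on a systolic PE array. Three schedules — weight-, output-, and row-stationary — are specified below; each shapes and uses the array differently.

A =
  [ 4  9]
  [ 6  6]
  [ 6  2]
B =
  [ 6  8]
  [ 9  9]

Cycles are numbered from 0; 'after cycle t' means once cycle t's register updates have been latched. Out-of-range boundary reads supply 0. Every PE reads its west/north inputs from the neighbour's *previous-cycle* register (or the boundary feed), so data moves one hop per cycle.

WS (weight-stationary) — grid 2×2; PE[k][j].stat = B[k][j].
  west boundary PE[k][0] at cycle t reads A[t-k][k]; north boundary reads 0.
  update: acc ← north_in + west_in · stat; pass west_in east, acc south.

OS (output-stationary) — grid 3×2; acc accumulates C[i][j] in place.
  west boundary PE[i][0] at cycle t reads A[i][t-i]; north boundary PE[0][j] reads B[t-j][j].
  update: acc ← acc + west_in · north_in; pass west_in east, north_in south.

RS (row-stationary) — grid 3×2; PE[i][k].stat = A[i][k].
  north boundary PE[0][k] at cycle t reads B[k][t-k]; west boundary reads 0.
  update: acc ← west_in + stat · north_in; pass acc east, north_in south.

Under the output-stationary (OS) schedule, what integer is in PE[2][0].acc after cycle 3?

Tracing OS — 3×2 array, target PE[2][0]:
  c0 r1c0: 0 / 0 / 0
  c0 r2c0: 0 / 0 / 0
  c1 r1c0: 36 / 6 / 6
  c1 r2c0: 0 / 0 / 0
  c2 r1c0: 90 / 6 / 9
  c2 r2c0: 36 / 6 / 6
  c3 r1c0: 90 / 0 / 0
  c3 r2c0: 54 / 2 / 9

PE[2][0].acc = 54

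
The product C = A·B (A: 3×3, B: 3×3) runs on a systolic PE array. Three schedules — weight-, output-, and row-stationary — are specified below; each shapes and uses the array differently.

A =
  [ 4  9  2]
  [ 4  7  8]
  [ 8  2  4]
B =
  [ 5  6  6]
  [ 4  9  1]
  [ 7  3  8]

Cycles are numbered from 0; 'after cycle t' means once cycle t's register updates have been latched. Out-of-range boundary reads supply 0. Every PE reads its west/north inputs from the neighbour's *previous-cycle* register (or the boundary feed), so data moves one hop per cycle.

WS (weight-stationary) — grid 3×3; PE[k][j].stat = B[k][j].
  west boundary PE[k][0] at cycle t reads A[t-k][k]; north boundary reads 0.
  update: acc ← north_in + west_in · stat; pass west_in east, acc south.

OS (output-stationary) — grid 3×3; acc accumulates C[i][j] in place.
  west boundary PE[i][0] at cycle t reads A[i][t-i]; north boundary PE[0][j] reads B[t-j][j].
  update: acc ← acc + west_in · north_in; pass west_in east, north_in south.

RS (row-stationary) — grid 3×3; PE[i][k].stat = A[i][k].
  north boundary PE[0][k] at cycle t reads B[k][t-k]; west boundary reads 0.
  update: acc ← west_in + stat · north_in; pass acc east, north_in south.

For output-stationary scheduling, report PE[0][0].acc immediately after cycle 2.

PE[0][0].acc = 70

OS (3×3). Following PE[0][0] plus its west/north inputs:
  0: (0,0).acc=20  regs=<4,5>
  1: (0,0).acc=56  regs=<9,4>
  2: (0,0).acc=70  regs=<2,7>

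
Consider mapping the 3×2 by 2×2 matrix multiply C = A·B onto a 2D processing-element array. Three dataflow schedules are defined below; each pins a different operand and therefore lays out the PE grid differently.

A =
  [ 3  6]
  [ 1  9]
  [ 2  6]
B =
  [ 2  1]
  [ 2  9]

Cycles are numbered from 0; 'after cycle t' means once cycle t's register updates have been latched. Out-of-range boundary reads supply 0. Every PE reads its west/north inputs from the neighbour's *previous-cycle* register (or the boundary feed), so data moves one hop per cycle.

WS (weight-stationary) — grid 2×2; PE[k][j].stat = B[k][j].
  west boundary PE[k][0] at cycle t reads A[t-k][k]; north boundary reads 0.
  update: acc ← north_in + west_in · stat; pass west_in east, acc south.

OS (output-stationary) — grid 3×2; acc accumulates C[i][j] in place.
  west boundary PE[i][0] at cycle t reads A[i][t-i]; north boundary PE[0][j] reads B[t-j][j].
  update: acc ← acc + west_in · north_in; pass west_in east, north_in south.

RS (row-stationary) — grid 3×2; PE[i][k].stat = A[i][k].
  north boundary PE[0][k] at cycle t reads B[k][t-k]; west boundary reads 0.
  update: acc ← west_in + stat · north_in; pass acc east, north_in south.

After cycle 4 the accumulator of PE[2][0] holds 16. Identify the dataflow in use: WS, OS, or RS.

dataflow = OS

WS: PE[2][0] is outside its 2×2 grid.
Under OS (3×2), PE[2][0]:
  0: (2,0).acc=0  regs=<0,0>
  1: (2,0).acc=0  regs=<0,0>
  2: (2,0).acc=4  regs=<2,2>
  3: (2,0).acc=16  regs=<6,2>
  4: (2,0).acc=16  regs=<0,0>
Under RS (3×2), PE[2][0]:
  0: (2,0).acc=0  regs=<0,0>
  1: (2,0).acc=0  regs=<0,0>
  2: (2,0).acc=4  regs=<4,2>
  3: (2,0).acc=2  regs=<2,1>
  4: (2,0).acc=0  regs=<0,0>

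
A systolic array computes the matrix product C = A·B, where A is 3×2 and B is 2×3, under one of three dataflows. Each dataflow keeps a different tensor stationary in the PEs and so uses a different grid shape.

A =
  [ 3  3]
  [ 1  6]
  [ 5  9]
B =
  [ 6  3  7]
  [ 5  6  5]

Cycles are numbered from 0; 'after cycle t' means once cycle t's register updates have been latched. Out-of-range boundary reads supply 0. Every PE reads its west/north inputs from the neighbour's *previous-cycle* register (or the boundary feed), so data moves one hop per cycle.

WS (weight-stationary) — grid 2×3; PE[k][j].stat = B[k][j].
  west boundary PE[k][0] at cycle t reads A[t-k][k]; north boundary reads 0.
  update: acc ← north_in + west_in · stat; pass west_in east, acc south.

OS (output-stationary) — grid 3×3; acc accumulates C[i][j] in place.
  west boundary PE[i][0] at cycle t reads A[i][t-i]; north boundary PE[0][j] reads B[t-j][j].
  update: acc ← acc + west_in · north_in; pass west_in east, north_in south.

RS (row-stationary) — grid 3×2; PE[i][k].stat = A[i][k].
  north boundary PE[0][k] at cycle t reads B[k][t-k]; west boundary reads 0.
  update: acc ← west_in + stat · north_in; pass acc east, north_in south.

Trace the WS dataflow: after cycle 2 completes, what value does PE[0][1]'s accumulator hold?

PE[0][1].acc = 3

Tracing WS — 2×3 array, target PE[0][1]:
  c0 r0c0: 18 / 3 / 18
  c0 r0c1: 0 / 0 / 0
  c1 r0c0: 6 / 1 / 6
  c1 r0c1: 9 / 3 / 9
  c2 r0c0: 30 / 5 / 30
  c2 r0c1: 3 / 1 / 3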